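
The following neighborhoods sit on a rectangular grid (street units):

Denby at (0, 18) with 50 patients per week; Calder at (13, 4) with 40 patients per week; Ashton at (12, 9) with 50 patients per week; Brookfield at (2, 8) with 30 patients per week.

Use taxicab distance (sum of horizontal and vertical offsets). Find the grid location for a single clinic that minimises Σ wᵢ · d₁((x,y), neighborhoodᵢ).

Manhattan distance separates: Σwᵢ(|x−xᵢ|+|y−yᵢ|) = Σwᵢ|x−xᵢ| + Σwᵢ|y−yᵢ|, so x and y are optimised independently as 1-D weighted medians.
Total weight W = 170; half = 85.
x-coordinate, sorted with cumulative weight:
  x=0 (Denby, w=50) cum 50
  x=2 (Brookfield, w=30) cum 80
  x=12 (Ashton, w=50) cum 130  ← median
  x=13 (Calder, w=40) cum 170
⇒ x* = 12
y-coordinate, sorted with cumulative weight:
  y=4 (Calder, w=40) cum 40
  y=8 (Brookfield, w=30) cum 70
  y=9 (Ashton, w=50) cum 120  ← median
  y=18 (Denby, w=50) cum 170
⇒ y* = 9

(12, 9)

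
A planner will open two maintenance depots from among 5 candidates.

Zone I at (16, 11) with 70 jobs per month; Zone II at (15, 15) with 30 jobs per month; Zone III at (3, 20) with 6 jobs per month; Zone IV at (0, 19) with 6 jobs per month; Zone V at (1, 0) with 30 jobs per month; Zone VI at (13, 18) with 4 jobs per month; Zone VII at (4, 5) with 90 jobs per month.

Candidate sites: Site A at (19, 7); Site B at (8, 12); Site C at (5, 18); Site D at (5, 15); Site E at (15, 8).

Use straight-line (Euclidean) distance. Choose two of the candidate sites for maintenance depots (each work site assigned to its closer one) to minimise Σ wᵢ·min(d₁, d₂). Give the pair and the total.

Evaluate every pair (each demand assigned to the nearer of the two):
  {Site B, Site E}: total = 1725.4
  {Site A, Site B}: total = 1872.5
  {Site D, Site E}: total = 1906.5
  {Site B, Site C}: total = 2014.0
  {Site C, Site E}: total = 2020.8
  {Site B, Site D}: total = 2037.2
  {Site A, Site D}: total = 2093.4
  {Site A, Site E}: total = 2195.5
  {Site A, Site C}: total = 2424.5
  {Site C, Site D}: total = 2569.1
Best pair: {Site B, Site E} with total 1725.4.

{Site B, Site E}, total 1725.4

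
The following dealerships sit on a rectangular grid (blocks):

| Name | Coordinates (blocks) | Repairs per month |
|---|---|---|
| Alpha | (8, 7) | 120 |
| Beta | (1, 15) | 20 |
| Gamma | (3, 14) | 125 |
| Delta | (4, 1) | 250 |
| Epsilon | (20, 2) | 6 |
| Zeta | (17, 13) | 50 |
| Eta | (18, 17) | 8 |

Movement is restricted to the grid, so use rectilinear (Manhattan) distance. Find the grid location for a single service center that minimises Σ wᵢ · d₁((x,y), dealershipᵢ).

(4, 7)

Manhattan distance separates: Σwᵢ(|x−xᵢ|+|y−yᵢ|) = Σwᵢ|x−xᵢ| + Σwᵢ|y−yᵢ|, so x and y are optimised independently as 1-D weighted medians.
Total weight W = 579; half = 289.5.
x-coordinate, sorted with cumulative weight:
  x=1 (Beta, w=20) cum 20
  x=3 (Gamma, w=125) cum 145
  x=4 (Delta, w=250) cum 395  ← median
  x=8 (Alpha, w=120) cum 515
  x=17 (Zeta, w=50) cum 565
  x=18 (Eta, w=8) cum 573
  x=20 (Epsilon, w=6) cum 579
⇒ x* = 4
y-coordinate, sorted with cumulative weight:
  y=1 (Delta, w=250) cum 250
  y=2 (Epsilon, w=6) cum 256
  y=7 (Alpha, w=120) cum 376  ← median
  y=13 (Zeta, w=50) cum 426
  y=14 (Gamma, w=125) cum 551
  y=15 (Beta, w=20) cum 571
  y=17 (Eta, w=8) cum 579
⇒ y* = 7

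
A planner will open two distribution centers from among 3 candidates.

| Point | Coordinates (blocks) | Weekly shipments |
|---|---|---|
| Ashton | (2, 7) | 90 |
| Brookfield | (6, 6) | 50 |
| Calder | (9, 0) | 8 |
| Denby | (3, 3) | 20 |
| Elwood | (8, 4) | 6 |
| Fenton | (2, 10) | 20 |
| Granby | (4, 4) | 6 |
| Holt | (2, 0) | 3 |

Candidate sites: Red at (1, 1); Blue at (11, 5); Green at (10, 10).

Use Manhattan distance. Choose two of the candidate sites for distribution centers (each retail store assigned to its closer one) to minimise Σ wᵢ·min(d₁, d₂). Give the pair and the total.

{Red, Blue}, total 1332

Evaluate every pair (each demand assigned to the nearer of the two):
  {Red, Blue}: total = 1332
  {Red, Green}: total = 1432
  {Blue, Green}: total = 1820
Best pair: {Red, Blue} with total 1332.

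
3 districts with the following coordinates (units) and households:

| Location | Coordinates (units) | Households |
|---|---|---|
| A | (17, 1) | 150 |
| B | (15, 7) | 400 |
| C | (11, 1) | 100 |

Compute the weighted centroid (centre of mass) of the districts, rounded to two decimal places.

The minimiser of Σwᵢ‖p−pᵢ‖² is the weighted centroid p* = (Σwᵢpᵢ)/(Σwᵢ).
Σwᵢ = 650.
Σwᵢxᵢ = 150·17 + 400·15 + 100·11 = 9650.
Σwᵢyᵢ = 150·1 + 400·7 + 100·1 = 3050.
x* = 9650/650 = 14.85, y* = 3050/650 = 4.69.

(14.85, 4.69)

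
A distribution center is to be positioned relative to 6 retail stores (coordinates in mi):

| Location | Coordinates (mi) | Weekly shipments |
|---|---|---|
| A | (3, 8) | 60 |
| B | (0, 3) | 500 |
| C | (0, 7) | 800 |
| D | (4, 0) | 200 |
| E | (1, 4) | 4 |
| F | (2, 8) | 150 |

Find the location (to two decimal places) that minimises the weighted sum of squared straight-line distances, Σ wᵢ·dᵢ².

(0.75, 5.13)

The minimiser of Σwᵢ‖p−pᵢ‖² is the weighted centroid p* = (Σwᵢpᵢ)/(Σwᵢ).
Σwᵢ = 1714.
Σwᵢxᵢ = 60·3 + 500·0 + 800·0 + 200·4 + 4·1 + 150·2 = 1284.
Σwᵢyᵢ = 60·8 + 500·3 + 800·7 + 200·0 + 4·4 + 150·8 = 8796.
x* = 1284/1714 = 0.75, y* = 8796/1714 = 5.13.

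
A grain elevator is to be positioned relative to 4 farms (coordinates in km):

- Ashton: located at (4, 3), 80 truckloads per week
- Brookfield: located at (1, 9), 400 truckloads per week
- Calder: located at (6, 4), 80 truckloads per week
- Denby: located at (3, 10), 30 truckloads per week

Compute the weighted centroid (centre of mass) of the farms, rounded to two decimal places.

(2.19, 7.56)

The minimiser of Σwᵢ‖p−pᵢ‖² is the weighted centroid p* = (Σwᵢpᵢ)/(Σwᵢ).
Σwᵢ = 590.
Σwᵢxᵢ = 80·4 + 400·1 + 80·6 + 30·3 = 1290.
Σwᵢyᵢ = 80·3 + 400·9 + 80·4 + 30·10 = 4460.
x* = 1290/590 = 2.19, y* = 4460/590 = 7.56.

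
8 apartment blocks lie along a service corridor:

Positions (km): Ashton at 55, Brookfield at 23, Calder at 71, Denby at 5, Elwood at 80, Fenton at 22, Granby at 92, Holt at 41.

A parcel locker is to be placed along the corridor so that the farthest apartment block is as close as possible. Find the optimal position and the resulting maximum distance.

location 48.5, max distance 43.5

The 1-center on a line is the midpoint of the two extreme points: leftmost at 5, rightmost at 92.
Optimal location = (5 + 92)/2 = 48.5; maximum distance = (92 − 5)/2 = 43.5.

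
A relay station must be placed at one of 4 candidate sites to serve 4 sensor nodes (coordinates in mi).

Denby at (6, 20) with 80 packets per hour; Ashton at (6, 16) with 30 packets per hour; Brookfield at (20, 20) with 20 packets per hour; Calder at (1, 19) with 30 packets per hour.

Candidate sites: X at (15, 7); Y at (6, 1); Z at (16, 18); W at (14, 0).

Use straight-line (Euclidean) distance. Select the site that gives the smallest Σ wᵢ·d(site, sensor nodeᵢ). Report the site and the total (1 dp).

Total weighted distance at each candidate:
  X (15, 7): total = 2478.5
  Y (6, 1): total = 3002.5
  Z (16, 18): total = 1662.2
  W (14, 0): total = 3368.2
Minimum is at Z with total 1662.2 mi.

Z, total 1662.2 mi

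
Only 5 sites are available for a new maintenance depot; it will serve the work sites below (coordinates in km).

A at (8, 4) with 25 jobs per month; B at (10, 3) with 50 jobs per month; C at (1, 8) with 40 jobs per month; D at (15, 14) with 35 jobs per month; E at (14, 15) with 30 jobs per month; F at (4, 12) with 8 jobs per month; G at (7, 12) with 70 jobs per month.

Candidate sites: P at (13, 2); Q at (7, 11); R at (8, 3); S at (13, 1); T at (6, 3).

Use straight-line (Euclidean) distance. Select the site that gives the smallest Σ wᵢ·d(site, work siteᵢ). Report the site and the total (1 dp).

Total weighted distance at each candidate:
  P (13, 2): total = 2570.3
  Q (7, 11): total = 1508.5
  R (8, 3): total = 2040.6
  S (13, 1): total = 2754.0
  T (6, 3): total = 2176.5
Minimum is at Q with total 1508.5 km.

Q, total 1508.5 km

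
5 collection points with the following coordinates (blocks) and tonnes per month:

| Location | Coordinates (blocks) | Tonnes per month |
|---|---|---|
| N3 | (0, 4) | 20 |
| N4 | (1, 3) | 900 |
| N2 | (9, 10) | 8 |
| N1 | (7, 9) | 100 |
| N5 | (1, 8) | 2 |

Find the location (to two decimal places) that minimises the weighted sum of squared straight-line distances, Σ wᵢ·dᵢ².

(1.63, 3.67)

The minimiser of Σwᵢ‖p−pᵢ‖² is the weighted centroid p* = (Σwᵢpᵢ)/(Σwᵢ).
Σwᵢ = 1030.
Σwᵢxᵢ = 20·0 + 900·1 + 8·9 + 100·7 + 2·1 = 1674.
Σwᵢyᵢ = 20·4 + 900·3 + 8·10 + 100·9 + 2·8 = 3776.
x* = 1674/1030 = 1.63, y* = 3776/1030 = 3.67.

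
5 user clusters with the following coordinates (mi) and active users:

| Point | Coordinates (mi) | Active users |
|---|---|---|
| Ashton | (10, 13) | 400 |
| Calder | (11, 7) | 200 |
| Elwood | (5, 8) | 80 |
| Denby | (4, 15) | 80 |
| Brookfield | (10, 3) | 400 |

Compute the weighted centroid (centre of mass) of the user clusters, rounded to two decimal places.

The minimiser of Σwᵢ‖p−pᵢ‖² is the weighted centroid p* = (Σwᵢpᵢ)/(Σwᵢ).
Σwᵢ = 1160.
Σwᵢxᵢ = 400·10 + 200·11 + 80·5 + 80·4 + 400·10 = 10920.
Σwᵢyᵢ = 400·13 + 200·7 + 80·8 + 80·15 + 400·3 = 9640.
x* = 10920/1160 = 9.41, y* = 9640/1160 = 8.31.

(9.41, 8.31)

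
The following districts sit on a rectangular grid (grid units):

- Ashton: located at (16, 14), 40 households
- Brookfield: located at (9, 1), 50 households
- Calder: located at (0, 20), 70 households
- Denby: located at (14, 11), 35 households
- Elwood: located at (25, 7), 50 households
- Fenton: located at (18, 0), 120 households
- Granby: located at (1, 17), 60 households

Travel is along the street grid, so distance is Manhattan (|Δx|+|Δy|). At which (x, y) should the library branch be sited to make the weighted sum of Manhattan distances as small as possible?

Manhattan distance separates: Σwᵢ(|x−xᵢ|+|y−yᵢ|) = Σwᵢ|x−xᵢ| + Σwᵢ|y−yᵢ|, so x and y are optimised independently as 1-D weighted medians.
Total weight W = 425; half = 212.5.
x-coordinate, sorted with cumulative weight:
  x=0 (Calder, w=70) cum 70
  x=1 (Granby, w=60) cum 130
  x=9 (Brookfield, w=50) cum 180
  x=14 (Denby, w=35) cum 215  ← median
  x=16 (Ashton, w=40) cum 255
  x=18 (Fenton, w=120) cum 375
  x=25 (Elwood, w=50) cum 425
⇒ x* = 14
y-coordinate, sorted with cumulative weight:
  y=0 (Fenton, w=120) cum 120
  y=1 (Brookfield, w=50) cum 170
  y=7 (Elwood, w=50) cum 220  ← median
  y=11 (Denby, w=35) cum 255
  y=14 (Ashton, w=40) cum 295
  y=17 (Granby, w=60) cum 355
  y=20 (Calder, w=70) cum 425
⇒ y* = 7

(14, 7)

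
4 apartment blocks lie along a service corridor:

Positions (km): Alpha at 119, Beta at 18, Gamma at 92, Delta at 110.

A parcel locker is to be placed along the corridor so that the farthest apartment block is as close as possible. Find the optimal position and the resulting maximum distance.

The 1-center on a line is the midpoint of the two extreme points: leftmost at 18, rightmost at 119.
Optimal location = (18 + 119)/2 = 68.5; maximum distance = (119 − 18)/2 = 50.5.

location 68.5, max distance 50.5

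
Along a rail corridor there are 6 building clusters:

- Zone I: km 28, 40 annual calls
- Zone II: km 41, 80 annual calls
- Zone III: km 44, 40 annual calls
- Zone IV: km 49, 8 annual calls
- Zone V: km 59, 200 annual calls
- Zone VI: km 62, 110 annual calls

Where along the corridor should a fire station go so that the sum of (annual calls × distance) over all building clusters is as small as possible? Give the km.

x = 59

For a sum of weighted absolute distances on a line, the optimum is the weighted median (not the mean). Total weight W = 478; half-weight = 239.
Sort by position and accumulate weight:
  km 28 (Zone I, w=40) → cum 40
  km 41 (Zone II, w=80) → cum 120
  km 44 (Zone III, w=40) → cum 160
  km 49 (Zone IV, w=8) → cum 168
  km 59 (Zone V, w=200) → cum 368  ≥ 239 → median here
  km 62 (Zone VI, w=110) → cum 478
Optimal location: km 59.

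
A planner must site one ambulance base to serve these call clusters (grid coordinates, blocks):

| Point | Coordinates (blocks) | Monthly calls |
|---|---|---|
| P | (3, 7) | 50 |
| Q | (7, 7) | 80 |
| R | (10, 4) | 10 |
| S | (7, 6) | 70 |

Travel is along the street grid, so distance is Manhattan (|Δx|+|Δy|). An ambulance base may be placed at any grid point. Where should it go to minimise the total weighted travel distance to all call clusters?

Manhattan distance separates: Σwᵢ(|x−xᵢ|+|y−yᵢ|) = Σwᵢ|x−xᵢ| + Σwᵢ|y−yᵢ|, so x and y are optimised independently as 1-D weighted medians.
Total weight W = 210; half = 105.
x-coordinate, sorted with cumulative weight:
  x=3 (P, w=50) cum 50
  x=7 (Q, w=80) cum 130  ← median
  x=7 (S, w=70) cum 200
  x=10 (R, w=10) cum 210
⇒ x* = 7
y-coordinate, sorted with cumulative weight:
  y=4 (R, w=10) cum 10
  y=6 (S, w=70) cum 80
  y=7 (P, w=50) cum 130  ← median
  y=7 (Q, w=80) cum 210
⇒ y* = 7

(7, 7)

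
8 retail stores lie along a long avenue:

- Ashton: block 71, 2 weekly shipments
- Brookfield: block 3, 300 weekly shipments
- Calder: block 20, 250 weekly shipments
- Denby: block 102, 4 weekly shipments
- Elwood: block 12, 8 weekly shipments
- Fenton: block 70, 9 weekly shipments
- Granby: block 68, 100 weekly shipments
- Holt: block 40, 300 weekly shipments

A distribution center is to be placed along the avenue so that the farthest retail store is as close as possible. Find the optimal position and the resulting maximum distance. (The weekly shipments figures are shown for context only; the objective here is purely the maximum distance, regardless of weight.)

The 1-center on a line is the midpoint of the two extreme points: leftmost at 3, rightmost at 102.
Optimal location = (3 + 102)/2 = 52.5; maximum distance = (102 − 3)/2 = 49.5.

location 52.5, max distance 49.5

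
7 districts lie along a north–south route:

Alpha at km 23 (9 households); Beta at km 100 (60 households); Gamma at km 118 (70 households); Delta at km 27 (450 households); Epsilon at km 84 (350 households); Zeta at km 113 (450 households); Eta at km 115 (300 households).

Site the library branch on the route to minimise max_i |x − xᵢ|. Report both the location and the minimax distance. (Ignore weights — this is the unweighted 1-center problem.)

The 1-center on a line is the midpoint of the two extreme points: leftmost at 23, rightmost at 118.
Optimal location = (23 + 118)/2 = 70.5; maximum distance = (118 − 23)/2 = 47.5.

location 70.5, max distance 47.5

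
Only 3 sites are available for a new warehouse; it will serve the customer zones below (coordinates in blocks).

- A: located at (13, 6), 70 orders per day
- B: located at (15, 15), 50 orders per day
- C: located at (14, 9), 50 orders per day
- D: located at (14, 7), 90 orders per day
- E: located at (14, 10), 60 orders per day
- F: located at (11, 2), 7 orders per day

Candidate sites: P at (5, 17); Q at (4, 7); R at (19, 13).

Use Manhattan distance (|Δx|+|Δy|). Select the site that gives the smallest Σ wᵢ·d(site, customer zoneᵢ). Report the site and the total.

Total weighted distance at each candidate:
  P (5, 17): total = 5597
  Q (4, 7): total = 4014
  R (19, 13): total = 3263
Minimum is at R with total 3263 blocks.

R, total 3263 blocks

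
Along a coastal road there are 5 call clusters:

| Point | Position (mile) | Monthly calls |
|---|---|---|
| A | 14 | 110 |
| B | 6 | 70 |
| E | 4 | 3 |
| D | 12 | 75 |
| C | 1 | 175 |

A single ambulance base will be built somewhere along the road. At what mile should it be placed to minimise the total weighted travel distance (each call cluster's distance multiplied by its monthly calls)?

For a sum of weighted absolute distances on a line, the optimum is the weighted median (not the mean). Total weight W = 433; half-weight = 216.5.
Sort by position and accumulate weight:
  mile 1 (C, w=175) → cum 175
  mile 4 (E, w=3) → cum 178
  mile 6 (B, w=70) → cum 248  ≥ 216.5 → median here
  mile 12 (D, w=75) → cum 323
  mile 14 (A, w=110) → cum 433
Optimal location: mile 6.

x = 6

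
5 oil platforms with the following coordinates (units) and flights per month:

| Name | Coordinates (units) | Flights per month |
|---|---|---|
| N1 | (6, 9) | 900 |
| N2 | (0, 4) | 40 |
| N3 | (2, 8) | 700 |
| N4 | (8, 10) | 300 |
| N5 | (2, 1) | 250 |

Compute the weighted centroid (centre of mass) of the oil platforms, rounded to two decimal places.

The minimiser of Σwᵢ‖p−pᵢ‖² is the weighted centroid p* = (Σwᵢpᵢ)/(Σwᵢ).
Σwᵢ = 2190.
Σwᵢxᵢ = 900·6 + 40·0 + 700·2 + 300·8 + 250·2 = 9700.
Σwᵢyᵢ = 900·9 + 40·4 + 700·8 + 300·10 + 250·1 = 17110.
x* = 9700/2190 = 4.43, y* = 17110/2190 = 7.81.

(4.43, 7.81)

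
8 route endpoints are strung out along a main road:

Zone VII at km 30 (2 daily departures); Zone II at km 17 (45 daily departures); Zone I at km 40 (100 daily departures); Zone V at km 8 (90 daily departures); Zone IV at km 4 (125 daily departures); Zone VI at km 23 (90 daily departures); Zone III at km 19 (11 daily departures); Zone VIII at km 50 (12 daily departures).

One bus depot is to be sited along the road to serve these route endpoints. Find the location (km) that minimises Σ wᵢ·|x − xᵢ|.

x = 17

For a sum of weighted absolute distances on a line, the optimum is the weighted median (not the mean). Total weight W = 475; half-weight = 237.5.
Sort by position and accumulate weight:
  km 4 (Zone IV, w=125) → cum 125
  km 8 (Zone V, w=90) → cum 215
  km 17 (Zone II, w=45) → cum 260  ≥ 237.5 → median here
  km 19 (Zone III, w=11) → cum 271
  km 23 (Zone VI, w=90) → cum 361
  km 30 (Zone VII, w=2) → cum 363
  km 40 (Zone I, w=100) → cum 463
  km 50 (Zone VIII, w=12) → cum 475
Optimal location: km 17.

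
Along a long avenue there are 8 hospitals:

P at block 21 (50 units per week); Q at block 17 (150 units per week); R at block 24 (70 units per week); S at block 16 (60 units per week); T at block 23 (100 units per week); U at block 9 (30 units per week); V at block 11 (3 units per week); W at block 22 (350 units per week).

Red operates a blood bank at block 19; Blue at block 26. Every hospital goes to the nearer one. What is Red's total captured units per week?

643

The indifferent point is the midpoint (19+26)/2 = 22.5; hospitals left of it (closer to Red at 19) go to Red, those right go to Blue.
  U at 9 (w=30) → Red
  V at 11 (w=3) → Red
  S at 16 (w=60) → Red
  Q at 17 (w=150) → Red
  P at 21 (w=50) → Red
  W at 22 (w=350) → Red
  T at 23 (w=100) → Blue
  R at 24 (w=70) → Blue
Red captures 643; Blue captures 170.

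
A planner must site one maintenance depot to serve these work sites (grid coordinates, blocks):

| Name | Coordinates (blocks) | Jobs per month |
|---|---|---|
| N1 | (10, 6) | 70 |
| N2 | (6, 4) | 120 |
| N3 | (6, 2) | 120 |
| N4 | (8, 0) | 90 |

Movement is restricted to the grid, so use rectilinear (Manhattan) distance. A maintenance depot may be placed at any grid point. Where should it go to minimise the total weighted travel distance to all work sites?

Manhattan distance separates: Σwᵢ(|x−xᵢ|+|y−yᵢ|) = Σwᵢ|x−xᵢ| + Σwᵢ|y−yᵢ|, so x and y are optimised independently as 1-D weighted medians.
Total weight W = 400; half = 200.
x-coordinate, sorted with cumulative weight:
  x=6 (N2, w=120) cum 120
  x=6 (N3, w=120) cum 240  ← median
  x=8 (N4, w=90) cum 330
  x=10 (N1, w=70) cum 400
⇒ x* = 6
y-coordinate, sorted with cumulative weight:
  y=0 (N4, w=90) cum 90
  y=2 (N3, w=120) cum 210  ← median
  y=4 (N2, w=120) cum 330
  y=6 (N1, w=70) cum 400
⇒ y* = 2

(6, 2)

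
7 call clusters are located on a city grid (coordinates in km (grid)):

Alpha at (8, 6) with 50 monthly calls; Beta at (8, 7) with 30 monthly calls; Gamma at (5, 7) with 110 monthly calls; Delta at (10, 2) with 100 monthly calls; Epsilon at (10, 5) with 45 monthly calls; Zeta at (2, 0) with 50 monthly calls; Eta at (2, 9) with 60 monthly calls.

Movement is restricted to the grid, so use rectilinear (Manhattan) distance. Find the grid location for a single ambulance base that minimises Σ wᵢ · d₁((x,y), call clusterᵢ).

Manhattan distance separates: Σwᵢ(|x−xᵢ|+|y−yᵢ|) = Σwᵢ|x−xᵢ| + Σwᵢ|y−yᵢ|, so x and y are optimised independently as 1-D weighted medians.
Total weight W = 445; half = 222.5.
x-coordinate, sorted with cumulative weight:
  x=2 (Zeta, w=50) cum 50
  x=2 (Eta, w=60) cum 110
  x=5 (Gamma, w=110) cum 220
  x=8 (Alpha, w=50) cum 270  ← median
  x=8 (Beta, w=30) cum 300
  x=10 (Delta, w=100) cum 400
  x=10 (Epsilon, w=45) cum 445
⇒ x* = 8
y-coordinate, sorted with cumulative weight:
  y=0 (Zeta, w=50) cum 50
  y=2 (Delta, w=100) cum 150
  y=5 (Epsilon, w=45) cum 195
  y=6 (Alpha, w=50) cum 245  ← median
  y=7 (Beta, w=30) cum 275
  y=7 (Gamma, w=110) cum 385
  y=9 (Eta, w=60) cum 445
⇒ y* = 6

(8, 6)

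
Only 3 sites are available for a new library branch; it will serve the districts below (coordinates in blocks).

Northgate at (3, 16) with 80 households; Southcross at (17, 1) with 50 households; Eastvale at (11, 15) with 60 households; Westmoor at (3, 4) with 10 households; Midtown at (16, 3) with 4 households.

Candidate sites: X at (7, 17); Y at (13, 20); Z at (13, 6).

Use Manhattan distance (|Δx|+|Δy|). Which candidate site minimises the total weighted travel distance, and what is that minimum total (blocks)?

Total weighted distance at each candidate:
  X (7, 17): total = 2322
  Y (13, 20): total = 3030
  Z (13, 6): total = 2854
Minimum is at X with total 2322 blocks.

X, total 2322 blocks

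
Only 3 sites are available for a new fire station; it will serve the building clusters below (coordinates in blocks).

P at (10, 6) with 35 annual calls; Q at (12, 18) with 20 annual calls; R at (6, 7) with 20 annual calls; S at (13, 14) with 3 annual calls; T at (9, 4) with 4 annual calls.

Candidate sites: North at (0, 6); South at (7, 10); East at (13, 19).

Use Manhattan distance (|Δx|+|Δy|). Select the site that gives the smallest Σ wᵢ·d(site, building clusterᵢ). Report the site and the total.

Total weighted distance at each candidate:
  North (0, 6): total = 1077
  South (7, 10): total = 647
  East (13, 19): total = 1071
Minimum is at South with total 647 blocks.

South, total 647 blocks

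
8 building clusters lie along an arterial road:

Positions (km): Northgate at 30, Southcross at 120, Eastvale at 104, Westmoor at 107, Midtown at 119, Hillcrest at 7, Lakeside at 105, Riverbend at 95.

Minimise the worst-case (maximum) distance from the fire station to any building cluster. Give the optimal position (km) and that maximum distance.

location 63.5, max distance 56.5

The 1-center on a line is the midpoint of the two extreme points: leftmost at 7, rightmost at 120.
Optimal location = (7 + 120)/2 = 63.5; maximum distance = (120 − 7)/2 = 56.5.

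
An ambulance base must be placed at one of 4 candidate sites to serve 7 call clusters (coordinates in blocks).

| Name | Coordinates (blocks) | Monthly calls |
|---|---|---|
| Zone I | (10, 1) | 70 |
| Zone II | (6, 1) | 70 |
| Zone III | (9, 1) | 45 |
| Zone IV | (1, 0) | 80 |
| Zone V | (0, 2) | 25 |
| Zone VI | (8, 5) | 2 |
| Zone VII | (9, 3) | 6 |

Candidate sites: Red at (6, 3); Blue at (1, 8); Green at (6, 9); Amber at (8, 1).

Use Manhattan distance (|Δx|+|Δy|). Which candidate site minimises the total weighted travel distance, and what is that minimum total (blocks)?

Total weighted distance at each candidate:
  Red (6, 3): total = 1626
  Blue (1, 8): total = 3548
  Green (6, 9): total = 3406
  Amber (8, 1): total = 1216
Minimum is at Amber with total 1216 blocks.

Amber, total 1216 blocks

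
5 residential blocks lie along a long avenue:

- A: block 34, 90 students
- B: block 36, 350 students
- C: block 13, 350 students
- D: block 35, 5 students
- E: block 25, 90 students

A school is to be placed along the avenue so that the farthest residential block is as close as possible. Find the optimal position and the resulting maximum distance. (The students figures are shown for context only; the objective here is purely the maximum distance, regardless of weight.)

location 24.5, max distance 11.5

The 1-center on a line is the midpoint of the two extreme points: leftmost at 13, rightmost at 36.
Optimal location = (13 + 36)/2 = 24.5; maximum distance = (36 − 13)/2 = 11.5.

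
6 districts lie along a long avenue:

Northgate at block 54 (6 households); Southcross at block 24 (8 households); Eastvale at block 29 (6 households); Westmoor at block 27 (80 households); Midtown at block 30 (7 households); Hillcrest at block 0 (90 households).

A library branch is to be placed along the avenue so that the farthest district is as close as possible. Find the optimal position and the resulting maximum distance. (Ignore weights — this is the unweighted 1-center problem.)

location 27, max distance 27

The 1-center on a line is the midpoint of the two extreme points: leftmost at 0, rightmost at 54.
Optimal location = (0 + 54)/2 = 27; maximum distance = (54 − 0)/2 = 27.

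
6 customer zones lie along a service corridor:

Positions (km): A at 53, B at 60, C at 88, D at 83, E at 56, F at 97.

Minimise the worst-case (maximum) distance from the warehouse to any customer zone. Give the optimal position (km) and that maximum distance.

The 1-center on a line is the midpoint of the two extreme points: leftmost at 53, rightmost at 97.
Optimal location = (53 + 97)/2 = 75; maximum distance = (97 − 53)/2 = 22.

location 75, max distance 22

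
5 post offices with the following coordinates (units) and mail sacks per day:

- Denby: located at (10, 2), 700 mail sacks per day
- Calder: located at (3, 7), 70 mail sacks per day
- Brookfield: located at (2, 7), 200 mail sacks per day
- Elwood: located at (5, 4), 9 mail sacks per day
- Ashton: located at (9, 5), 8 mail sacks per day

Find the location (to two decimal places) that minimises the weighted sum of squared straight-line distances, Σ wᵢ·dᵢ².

(7.83, 3.41)

The minimiser of Σwᵢ‖p−pᵢ‖² is the weighted centroid p* = (Σwᵢpᵢ)/(Σwᵢ).
Σwᵢ = 987.
Σwᵢxᵢ = 700·10 + 70·3 + 200·2 + 9·5 + 8·9 = 7727.
Σwᵢyᵢ = 700·2 + 70·7 + 200·7 + 9·4 + 8·5 = 3366.
x* = 7727/987 = 7.83, y* = 3366/987 = 3.41.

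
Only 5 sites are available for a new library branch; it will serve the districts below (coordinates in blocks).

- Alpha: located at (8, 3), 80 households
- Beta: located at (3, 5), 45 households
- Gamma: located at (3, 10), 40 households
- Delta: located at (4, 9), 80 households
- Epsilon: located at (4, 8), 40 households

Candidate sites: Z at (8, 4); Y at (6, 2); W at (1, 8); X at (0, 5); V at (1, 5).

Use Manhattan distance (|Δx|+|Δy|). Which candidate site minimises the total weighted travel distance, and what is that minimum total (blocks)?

Total weighted distance at each candidate:
  Z (8, 4): total = 1830
  Y (6, 2): total = 1990
  W (1, 8): total = 1785
  X (0, 5): total = 2175
  V (1, 5): total = 1890
Minimum is at W with total 1785 blocks.

W, total 1785 blocks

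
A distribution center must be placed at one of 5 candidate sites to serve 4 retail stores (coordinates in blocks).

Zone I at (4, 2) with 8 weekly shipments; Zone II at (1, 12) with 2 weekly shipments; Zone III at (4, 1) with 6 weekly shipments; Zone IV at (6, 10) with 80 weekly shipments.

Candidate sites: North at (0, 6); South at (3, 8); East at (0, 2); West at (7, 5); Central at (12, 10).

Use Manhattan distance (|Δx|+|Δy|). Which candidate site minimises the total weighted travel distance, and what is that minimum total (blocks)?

Total weighted distance at each candidate:
  North (0, 6): total = 932
  South (3, 8): total = 516
  East (0, 2): total = 1204
  West (7, 5): total = 596
  Central (12, 10): total = 736
Minimum is at South with total 516 blocks.

South, total 516 blocks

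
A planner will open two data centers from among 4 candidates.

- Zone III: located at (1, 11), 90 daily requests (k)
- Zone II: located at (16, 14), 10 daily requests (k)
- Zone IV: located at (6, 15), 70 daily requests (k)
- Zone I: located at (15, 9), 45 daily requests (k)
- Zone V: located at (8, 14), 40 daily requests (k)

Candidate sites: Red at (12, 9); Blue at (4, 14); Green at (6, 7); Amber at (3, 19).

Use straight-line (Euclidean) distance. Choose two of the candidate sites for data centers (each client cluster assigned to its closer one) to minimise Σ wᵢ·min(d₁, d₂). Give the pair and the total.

Evaluate every pair (each demand assigned to the nearer of the two):
  {Red, Blue}: total = 897.4
  {Blue, Green}: total = 1233.2
  {Blue, Amber}: total = 1362.1
  {Red, Amber}: total = 1547.3
  {Red, Green}: total = 1591.4
  {Green, Amber}: total = 1746.1
Best pair: {Red, Blue} with total 897.4.

{Red, Blue}, total 897.4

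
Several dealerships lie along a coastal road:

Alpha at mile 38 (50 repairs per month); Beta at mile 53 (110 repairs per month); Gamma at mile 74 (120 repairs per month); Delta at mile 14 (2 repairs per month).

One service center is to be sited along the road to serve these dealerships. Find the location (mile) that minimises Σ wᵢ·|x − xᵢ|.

For a sum of weighted absolute distances on a line, the optimum is the weighted median (not the mean). Total weight W = 282; half-weight = 141.
Sort by position and accumulate weight:
  mile 14 (Delta, w=2) → cum 2
  mile 38 (Alpha, w=50) → cum 52
  mile 53 (Beta, w=110) → cum 162  ≥ 141 → median here
  mile 74 (Gamma, w=120) → cum 282
Optimal location: mile 53.

x = 53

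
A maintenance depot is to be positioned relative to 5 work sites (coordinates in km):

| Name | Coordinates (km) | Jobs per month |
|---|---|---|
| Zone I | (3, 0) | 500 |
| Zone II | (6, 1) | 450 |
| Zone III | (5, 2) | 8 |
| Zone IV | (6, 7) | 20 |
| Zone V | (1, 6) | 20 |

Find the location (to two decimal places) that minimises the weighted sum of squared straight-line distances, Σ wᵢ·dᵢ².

(4.39, 0.73)

The minimiser of Σwᵢ‖p−pᵢ‖² is the weighted centroid p* = (Σwᵢpᵢ)/(Σwᵢ).
Σwᵢ = 998.
Σwᵢxᵢ = 500·3 + 450·6 + 8·5 + 20·6 + 20·1 = 4380.
Σwᵢyᵢ = 500·0 + 450·1 + 8·2 + 20·7 + 20·6 = 726.
x* = 4380/998 = 4.39, y* = 726/998 = 0.73.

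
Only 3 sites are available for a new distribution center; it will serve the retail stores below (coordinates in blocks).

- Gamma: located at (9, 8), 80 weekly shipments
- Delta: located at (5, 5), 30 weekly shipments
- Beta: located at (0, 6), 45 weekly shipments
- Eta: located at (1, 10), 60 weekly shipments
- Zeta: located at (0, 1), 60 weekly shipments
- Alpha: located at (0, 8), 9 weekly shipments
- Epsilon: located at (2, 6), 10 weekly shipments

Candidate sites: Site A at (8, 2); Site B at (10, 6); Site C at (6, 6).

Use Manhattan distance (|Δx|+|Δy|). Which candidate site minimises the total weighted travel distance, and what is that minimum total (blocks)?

Total weighted distance at each candidate:
  Site A (8, 2): total = 2946
  Site B (10, 6): total = 2738
  Site C (6, 6): total = 2042
Minimum is at Site C with total 2042 blocks.

Site C, total 2042 blocks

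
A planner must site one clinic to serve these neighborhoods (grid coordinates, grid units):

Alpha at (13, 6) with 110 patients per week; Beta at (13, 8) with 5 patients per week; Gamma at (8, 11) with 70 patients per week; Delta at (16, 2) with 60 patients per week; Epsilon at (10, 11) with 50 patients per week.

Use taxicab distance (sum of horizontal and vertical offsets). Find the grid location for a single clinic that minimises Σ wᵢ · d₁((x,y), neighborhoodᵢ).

(13, 6)

Manhattan distance separates: Σwᵢ(|x−xᵢ|+|y−yᵢ|) = Σwᵢ|x−xᵢ| + Σwᵢ|y−yᵢ|, so x and y are optimised independently as 1-D weighted medians.
Total weight W = 295; half = 147.5.
x-coordinate, sorted with cumulative weight:
  x=8 (Gamma, w=70) cum 70
  x=10 (Epsilon, w=50) cum 120
  x=13 (Alpha, w=110) cum 230  ← median
  x=13 (Beta, w=5) cum 235
  x=16 (Delta, w=60) cum 295
⇒ x* = 13
y-coordinate, sorted with cumulative weight:
  y=2 (Delta, w=60) cum 60
  y=6 (Alpha, w=110) cum 170  ← median
  y=8 (Beta, w=5) cum 175
  y=11 (Gamma, w=70) cum 245
  y=11 (Epsilon, w=50) cum 295
⇒ y* = 6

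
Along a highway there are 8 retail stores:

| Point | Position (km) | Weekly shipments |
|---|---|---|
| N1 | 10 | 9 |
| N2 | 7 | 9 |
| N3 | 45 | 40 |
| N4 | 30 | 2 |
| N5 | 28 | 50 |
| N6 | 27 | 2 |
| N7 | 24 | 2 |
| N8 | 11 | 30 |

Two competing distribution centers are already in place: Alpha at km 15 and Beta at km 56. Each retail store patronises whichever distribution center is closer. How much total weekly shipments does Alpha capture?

104

The indifferent point is the midpoint (15+56)/2 = 35.5; retail stores left of it (closer to Alpha at 15) go to Alpha, those right go to Beta.
  N2 at 7 (w=9) → Alpha
  N1 at 10 (w=9) → Alpha
  N8 at 11 (w=30) → Alpha
  N7 at 24 (w=2) → Alpha
  N6 at 27 (w=2) → Alpha
  N5 at 28 (w=50) → Alpha
  N4 at 30 (w=2) → Alpha
  N3 at 45 (w=40) → Beta
Alpha captures 104; Beta captures 40.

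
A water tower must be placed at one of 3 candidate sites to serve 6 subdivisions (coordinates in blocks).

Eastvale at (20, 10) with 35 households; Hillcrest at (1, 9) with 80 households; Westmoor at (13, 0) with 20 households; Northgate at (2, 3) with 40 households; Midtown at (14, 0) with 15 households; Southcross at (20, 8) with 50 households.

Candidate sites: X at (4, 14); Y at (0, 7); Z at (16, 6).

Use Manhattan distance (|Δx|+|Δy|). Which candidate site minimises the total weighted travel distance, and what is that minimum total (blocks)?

Z, total 3000 blocks

Total weighted distance at each candidate:
  X (4, 14): total = 3780
  Y (0, 7): total = 3050
  Z (16, 6): total = 3000
Minimum is at Z with total 3000 blocks.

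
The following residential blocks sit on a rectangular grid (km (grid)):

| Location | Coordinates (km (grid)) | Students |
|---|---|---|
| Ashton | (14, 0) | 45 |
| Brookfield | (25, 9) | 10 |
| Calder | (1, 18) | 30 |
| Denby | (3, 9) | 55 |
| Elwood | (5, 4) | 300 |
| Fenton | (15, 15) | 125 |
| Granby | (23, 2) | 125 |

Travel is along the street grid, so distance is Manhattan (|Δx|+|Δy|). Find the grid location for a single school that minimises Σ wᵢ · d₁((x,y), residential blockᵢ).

(5, 4)

Manhattan distance separates: Σwᵢ(|x−xᵢ|+|y−yᵢ|) = Σwᵢ|x−xᵢ| + Σwᵢ|y−yᵢ|, so x and y are optimised independently as 1-D weighted medians.
Total weight W = 690; half = 345.
x-coordinate, sorted with cumulative weight:
  x=1 (Calder, w=30) cum 30
  x=3 (Denby, w=55) cum 85
  x=5 (Elwood, w=300) cum 385  ← median
  x=14 (Ashton, w=45) cum 430
  x=15 (Fenton, w=125) cum 555
  x=23 (Granby, w=125) cum 680
  x=25 (Brookfield, w=10) cum 690
⇒ x* = 5
y-coordinate, sorted with cumulative weight:
  y=0 (Ashton, w=45) cum 45
  y=2 (Granby, w=125) cum 170
  y=4 (Elwood, w=300) cum 470  ← median
  y=9 (Brookfield, w=10) cum 480
  y=9 (Denby, w=55) cum 535
  y=15 (Fenton, w=125) cum 660
  y=18 (Calder, w=30) cum 690
⇒ y* = 4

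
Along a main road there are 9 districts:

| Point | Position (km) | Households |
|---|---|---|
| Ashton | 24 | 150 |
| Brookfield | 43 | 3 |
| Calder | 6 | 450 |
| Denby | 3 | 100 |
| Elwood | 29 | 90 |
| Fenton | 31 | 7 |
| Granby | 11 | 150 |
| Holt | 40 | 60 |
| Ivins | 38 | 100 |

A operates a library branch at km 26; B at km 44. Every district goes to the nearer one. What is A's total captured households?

947

The indifferent point is the midpoint (26+44)/2 = 35; districts left of it (closer to A at 26) go to A, those right go to B.
  Denby at 3 (w=100) → A
  Calder at 6 (w=450) → A
  Granby at 11 (w=150) → A
  Ashton at 24 (w=150) → A
  Elwood at 29 (w=90) → A
  Fenton at 31 (w=7) → A
  Ivins at 38 (w=100) → B
  Holt at 40 (w=60) → B
  Brookfield at 43 (w=3) → B
A captures 947; B captures 163.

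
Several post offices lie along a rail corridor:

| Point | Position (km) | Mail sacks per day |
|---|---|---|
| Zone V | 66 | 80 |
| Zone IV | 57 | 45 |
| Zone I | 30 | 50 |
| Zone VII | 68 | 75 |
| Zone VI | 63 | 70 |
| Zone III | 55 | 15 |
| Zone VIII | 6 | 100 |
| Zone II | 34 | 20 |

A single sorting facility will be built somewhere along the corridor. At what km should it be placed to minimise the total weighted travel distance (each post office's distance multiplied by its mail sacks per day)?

x = 57

For a sum of weighted absolute distances on a line, the optimum is the weighted median (not the mean). Total weight W = 455; half-weight = 227.5.
Sort by position and accumulate weight:
  km 6 (Zone VIII, w=100) → cum 100
  km 30 (Zone I, w=50) → cum 150
  km 34 (Zone II, w=20) → cum 170
  km 55 (Zone III, w=15) → cum 185
  km 57 (Zone IV, w=45) → cum 230  ≥ 227.5 → median here
  km 63 (Zone VI, w=70) → cum 300
  km 66 (Zone V, w=80) → cum 380
  km 68 (Zone VII, w=75) → cum 455
Optimal location: km 57.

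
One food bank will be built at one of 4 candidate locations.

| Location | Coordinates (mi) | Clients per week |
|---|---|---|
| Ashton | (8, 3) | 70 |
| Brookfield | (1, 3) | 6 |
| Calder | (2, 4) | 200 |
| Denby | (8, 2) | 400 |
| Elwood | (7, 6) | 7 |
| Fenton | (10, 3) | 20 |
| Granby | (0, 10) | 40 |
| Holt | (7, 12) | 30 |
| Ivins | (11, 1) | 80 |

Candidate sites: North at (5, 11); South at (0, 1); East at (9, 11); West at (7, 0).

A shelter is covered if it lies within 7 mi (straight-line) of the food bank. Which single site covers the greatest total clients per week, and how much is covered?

Coverage radius r = 7 mi; a point is covered iff (Δx)²+(Δy)² ≤ 7² = 49.
  North (5, 11): covers {Elwood, Granby, Holt} → 77
  South (0, 1): covers {Brookfield, Calder} → 206
  East (9, 11): covers {Elwood, Holt} → 37
  West (7, 0): covers {Ashton, Brookfield, Calder, Denby, Elwood, Fenton, Ivins} → 783
Maximum coverage at West: 783 clients per week.

West, covering 783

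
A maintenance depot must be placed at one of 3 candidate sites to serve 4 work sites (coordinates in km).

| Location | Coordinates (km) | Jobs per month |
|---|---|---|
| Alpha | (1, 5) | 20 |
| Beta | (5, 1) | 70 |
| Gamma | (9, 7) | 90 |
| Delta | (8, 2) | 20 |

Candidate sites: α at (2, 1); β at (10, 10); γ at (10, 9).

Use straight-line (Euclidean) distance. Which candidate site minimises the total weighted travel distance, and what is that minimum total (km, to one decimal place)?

γ, total 1204.2 km

Total weighted distance at each candidate:
  α (2, 1): total = 1243.9
  β (10, 10): total = 1376.1
  γ (10, 9): total = 1204.2
Minimum is at γ with total 1204.2 km.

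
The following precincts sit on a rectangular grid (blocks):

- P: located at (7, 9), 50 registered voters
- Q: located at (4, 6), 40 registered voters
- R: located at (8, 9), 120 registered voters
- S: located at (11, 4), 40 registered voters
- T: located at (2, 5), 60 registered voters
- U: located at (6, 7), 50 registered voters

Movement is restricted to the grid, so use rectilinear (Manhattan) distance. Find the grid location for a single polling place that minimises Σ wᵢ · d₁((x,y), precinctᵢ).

(7, 7)

Manhattan distance separates: Σwᵢ(|x−xᵢ|+|y−yᵢ|) = Σwᵢ|x−xᵢ| + Σwᵢ|y−yᵢ|, so x and y are optimised independently as 1-D weighted medians.
Total weight W = 360; half = 180.
x-coordinate, sorted with cumulative weight:
  x=2 (T, w=60) cum 60
  x=4 (Q, w=40) cum 100
  x=6 (U, w=50) cum 150
  x=7 (P, w=50) cum 200  ← median
  x=8 (R, w=120) cum 320
  x=11 (S, w=40) cum 360
⇒ x* = 7
y-coordinate, sorted with cumulative weight:
  y=4 (S, w=40) cum 40
  y=5 (T, w=60) cum 100
  y=6 (Q, w=40) cum 140
  y=7 (U, w=50) cum 190  ← median
  y=9 (P, w=50) cum 240
  y=9 (R, w=120) cum 360
⇒ y* = 7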